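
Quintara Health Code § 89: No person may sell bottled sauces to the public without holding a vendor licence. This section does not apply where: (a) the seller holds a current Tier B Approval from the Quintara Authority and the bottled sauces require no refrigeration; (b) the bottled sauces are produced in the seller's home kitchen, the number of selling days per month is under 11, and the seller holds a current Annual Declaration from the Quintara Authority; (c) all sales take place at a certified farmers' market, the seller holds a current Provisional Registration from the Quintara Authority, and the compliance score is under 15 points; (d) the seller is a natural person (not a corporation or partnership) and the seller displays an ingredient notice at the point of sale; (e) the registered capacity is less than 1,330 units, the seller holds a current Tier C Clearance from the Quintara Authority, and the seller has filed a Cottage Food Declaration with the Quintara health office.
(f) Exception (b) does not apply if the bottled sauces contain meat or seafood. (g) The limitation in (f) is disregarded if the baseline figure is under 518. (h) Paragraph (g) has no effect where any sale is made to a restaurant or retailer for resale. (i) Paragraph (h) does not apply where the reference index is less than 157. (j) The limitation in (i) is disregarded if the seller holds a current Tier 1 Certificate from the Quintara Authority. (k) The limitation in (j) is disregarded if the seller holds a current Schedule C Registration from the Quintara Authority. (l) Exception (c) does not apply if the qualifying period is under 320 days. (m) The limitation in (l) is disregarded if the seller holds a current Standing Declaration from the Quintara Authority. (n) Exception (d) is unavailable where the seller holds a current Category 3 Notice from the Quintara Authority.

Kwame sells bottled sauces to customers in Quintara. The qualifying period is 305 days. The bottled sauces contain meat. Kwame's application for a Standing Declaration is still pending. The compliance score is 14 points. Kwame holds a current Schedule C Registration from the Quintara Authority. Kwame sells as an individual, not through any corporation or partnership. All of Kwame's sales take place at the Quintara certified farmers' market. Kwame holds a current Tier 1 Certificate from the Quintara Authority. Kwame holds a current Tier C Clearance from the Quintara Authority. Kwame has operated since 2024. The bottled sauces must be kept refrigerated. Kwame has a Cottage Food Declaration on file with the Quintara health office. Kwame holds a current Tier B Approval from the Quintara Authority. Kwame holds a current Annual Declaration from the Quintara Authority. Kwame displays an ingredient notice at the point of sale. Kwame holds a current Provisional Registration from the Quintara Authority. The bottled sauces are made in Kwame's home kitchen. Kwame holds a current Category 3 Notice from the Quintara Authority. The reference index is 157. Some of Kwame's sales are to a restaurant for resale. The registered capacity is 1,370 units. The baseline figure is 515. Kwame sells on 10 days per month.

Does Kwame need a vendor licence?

Yes — Kwame must hold a vendor licence.

Exception (a) fails — the bottled sauces require refrigeration.
Exception (b)'s conditions are all satisfied: the bottled sauces are home-kitchen produced; the number of selling days per month is 10, under the 11 limit; a current Annual Declaration is held. But: (f) operates against (b): the bottled sauces contain meat. (g) would limit (f) — the baseline figure is 515, under the 518 limit — but (h) sets (g) aside: (h) operates against (g): some sales are to a restaurant for resale. (i), which would lift (h), is not triggered — the reference index is 157, not less than 157. (b) is therefore removed.
Exception (c): all sales are at a certified farmers' market; a current Provisional Registration is held; the compliance score is 14 points, under the 15 points limit — every condition holds. However, paragraphs (l)–(m) must be considered: (l) operates against (c): the qualifying period is 305 days, under the 320 days limit. (m), which would lift (l), is not triggered — the Standing Declaration is not current. (c) is therefore removed.
Exception (d) is satisfied on its face — the seller is a natural person; an ingredient notice is displayed. However, paragraph (n) must be considered: (n) operates against (d): a current Category 3 Notice is held. Exception (d) does not apply.
Exception (e) requires that the registered capacity is less than 1,330 units; but the registered capacity is 1,370 units, not less than 1,330 units, so (e) is unavailable.
Every exception is unavailable, so the rule governs.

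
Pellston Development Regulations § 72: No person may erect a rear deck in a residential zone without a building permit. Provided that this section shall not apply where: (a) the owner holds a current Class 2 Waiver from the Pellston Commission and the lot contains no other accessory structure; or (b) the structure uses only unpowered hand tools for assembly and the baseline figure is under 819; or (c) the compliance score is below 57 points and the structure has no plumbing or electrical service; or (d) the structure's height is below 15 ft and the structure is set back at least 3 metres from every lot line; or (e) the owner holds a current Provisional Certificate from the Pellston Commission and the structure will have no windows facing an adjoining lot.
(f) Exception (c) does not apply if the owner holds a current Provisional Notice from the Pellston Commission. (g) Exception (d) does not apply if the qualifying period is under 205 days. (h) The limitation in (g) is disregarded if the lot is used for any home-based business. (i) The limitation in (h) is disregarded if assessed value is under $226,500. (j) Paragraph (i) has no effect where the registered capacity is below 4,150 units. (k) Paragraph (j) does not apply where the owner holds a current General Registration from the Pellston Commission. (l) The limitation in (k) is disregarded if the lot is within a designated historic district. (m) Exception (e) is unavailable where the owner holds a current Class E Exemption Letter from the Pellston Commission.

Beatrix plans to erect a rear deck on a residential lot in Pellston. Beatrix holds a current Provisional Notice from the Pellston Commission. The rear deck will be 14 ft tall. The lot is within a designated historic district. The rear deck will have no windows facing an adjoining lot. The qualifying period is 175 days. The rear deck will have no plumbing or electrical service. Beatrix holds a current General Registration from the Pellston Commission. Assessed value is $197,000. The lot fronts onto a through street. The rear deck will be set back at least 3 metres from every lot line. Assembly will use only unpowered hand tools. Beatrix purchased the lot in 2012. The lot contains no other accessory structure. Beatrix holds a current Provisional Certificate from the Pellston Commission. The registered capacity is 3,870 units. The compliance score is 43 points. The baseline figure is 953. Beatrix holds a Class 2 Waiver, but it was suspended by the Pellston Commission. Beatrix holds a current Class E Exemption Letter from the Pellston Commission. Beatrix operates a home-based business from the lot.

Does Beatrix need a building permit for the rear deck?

No — exception (d) applies; Beatrix does not need a building permit.

Exception (a) fails — the Class 2 Waiver is not current.
Exception (b) fails — the baseline figure is 953, not under 819.
Exception (c): the compliance score is 43 points, below the 57 points limit; there is no plumbing or electrical service — every condition holds. Turning to paragraph (f): (f) operates against (c): a current Provisional Notice is held. So (c) is unavailable.
Exception (d) is satisfied on its face — the structure's height is 14 ft, below the 15 ft limit; the setback is at least 3 m on every side. Considering the limiting provisions: (g) would limit (d) — the qualifying period is 175 days, under the 205 days limit — but (h) sets (g) aside: (h) operates against (g): a home-based business operates on the lot. (i) is triggered (assessed value is $197,000, under the $226,500 limit), but yields to (j): (j) is engaged — the registered capacity is 3,870 units, below the 4,150 units limit. (k) operates (a current General Registration is held), but is displaced by (l): (l) is triggered — the lot is in a historic district. Exception (d) stands.
Exception (e): a current Provisional Certificate is held; no windows face an adjoining lot — every condition holds. Turning to paragraph (m): (m) operates against (e): a current Class E Exemption Letter is held. So (e) is unavailable.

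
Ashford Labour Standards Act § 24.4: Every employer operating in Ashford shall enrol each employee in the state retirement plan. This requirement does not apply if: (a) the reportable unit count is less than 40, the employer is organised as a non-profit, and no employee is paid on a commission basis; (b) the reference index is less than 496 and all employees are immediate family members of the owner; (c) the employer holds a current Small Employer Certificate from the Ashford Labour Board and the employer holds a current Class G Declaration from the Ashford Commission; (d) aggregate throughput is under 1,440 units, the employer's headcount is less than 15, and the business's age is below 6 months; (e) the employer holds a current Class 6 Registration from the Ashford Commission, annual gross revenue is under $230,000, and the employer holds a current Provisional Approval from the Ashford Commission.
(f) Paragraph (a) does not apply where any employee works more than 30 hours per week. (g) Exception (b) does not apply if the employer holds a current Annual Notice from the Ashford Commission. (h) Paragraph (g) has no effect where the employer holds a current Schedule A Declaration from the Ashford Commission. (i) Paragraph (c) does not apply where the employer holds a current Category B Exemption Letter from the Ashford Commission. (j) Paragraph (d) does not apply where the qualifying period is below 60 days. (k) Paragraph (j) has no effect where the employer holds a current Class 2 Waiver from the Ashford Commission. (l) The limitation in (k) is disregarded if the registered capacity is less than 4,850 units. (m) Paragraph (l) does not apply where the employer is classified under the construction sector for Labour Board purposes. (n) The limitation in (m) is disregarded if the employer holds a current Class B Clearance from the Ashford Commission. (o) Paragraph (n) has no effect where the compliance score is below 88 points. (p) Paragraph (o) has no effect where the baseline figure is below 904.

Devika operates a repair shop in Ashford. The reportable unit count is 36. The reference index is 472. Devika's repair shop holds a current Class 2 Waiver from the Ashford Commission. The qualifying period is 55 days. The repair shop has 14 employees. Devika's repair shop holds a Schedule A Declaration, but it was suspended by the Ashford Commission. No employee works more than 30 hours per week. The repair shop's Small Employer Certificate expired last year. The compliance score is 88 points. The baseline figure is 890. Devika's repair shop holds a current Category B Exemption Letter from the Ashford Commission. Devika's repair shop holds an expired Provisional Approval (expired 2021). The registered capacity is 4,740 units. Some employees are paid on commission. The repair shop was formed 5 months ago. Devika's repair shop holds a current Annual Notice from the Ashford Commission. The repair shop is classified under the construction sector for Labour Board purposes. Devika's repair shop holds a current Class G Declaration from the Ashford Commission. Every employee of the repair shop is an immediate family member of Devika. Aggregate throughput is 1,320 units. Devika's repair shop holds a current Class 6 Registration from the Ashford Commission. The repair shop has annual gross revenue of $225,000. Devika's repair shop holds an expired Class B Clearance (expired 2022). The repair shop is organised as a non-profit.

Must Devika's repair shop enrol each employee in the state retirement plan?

Exception (a) fails — some employees are paid on commission.
Exception (b): the reference index is 472, less than the 496 limit; every employee is an immediate family member — every condition holds. But: (g) applies — a current Annual Notice is held. (h), which would lift (g), is inapplicable — no current Schedule A Declaration is held. So (b) is unavailable.
Exception (c) requires that the employer holds a current Small Employer Certificate from the Ashford Labour Board; but the Small Employer Certificate has expired, so (c) is unavailable.
Exception (d) is satisfied on its face — aggregate throughput is 1,320 units, under the 1,440 units limit; the employer's headcount is 14, less than the 15 limit; the business's age is 5 months, below the 6 months limit. Under paragraphs (j)–(p): (j) would limit (d) — the qualifying period is 55 days, below the 60 days limit — but (k) sets (j) aside: (k) operates against (j): a current Class 2 Waiver is held. (l) would limit (k) — the registered capacity is 4,740 units, less than the 4,850 units limit — but (m) sets (l) aside: (m) is triggered — the repair shop is classified under the construction sector. (n), which would lift (m), is inapplicable — the Class B Clearance is not current. So (d) applies.
Exception (e) fails — the Provisional Approval is not current.

No — exception (d) applies; Devika's repair shop is not required to enrol each employee in the state retirement plan.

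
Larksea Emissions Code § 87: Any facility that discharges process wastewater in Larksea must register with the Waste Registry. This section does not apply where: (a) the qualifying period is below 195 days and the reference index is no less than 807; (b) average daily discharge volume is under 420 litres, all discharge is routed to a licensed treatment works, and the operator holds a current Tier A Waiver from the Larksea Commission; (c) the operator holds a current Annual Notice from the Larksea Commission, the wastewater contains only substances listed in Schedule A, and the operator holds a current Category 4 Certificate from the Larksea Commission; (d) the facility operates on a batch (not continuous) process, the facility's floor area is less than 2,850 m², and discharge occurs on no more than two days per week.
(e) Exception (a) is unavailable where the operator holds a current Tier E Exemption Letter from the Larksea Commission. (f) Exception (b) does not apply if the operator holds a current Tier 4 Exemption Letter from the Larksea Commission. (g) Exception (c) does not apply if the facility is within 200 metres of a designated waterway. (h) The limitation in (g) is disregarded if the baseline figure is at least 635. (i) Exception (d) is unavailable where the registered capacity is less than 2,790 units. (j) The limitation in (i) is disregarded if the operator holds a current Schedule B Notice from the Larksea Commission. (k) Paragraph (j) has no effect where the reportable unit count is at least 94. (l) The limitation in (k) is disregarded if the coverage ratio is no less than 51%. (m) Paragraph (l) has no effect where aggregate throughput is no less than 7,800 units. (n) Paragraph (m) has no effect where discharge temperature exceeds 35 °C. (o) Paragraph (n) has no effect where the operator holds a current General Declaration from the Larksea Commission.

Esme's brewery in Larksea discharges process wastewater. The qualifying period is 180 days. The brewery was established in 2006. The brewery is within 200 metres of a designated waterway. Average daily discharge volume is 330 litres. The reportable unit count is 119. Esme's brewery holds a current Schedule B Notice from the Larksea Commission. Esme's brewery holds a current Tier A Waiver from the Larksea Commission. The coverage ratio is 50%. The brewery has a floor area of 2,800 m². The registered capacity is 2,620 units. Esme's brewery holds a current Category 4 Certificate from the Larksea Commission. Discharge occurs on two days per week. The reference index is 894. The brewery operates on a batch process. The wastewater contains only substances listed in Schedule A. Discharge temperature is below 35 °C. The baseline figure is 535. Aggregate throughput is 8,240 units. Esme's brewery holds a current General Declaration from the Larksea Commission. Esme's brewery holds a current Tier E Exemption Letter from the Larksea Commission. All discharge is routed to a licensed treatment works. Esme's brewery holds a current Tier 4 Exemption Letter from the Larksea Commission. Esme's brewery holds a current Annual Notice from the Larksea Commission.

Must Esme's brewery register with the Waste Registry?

Exception (a) is satisfied on its face — the qualifying period is 180 days, below the 195 days limit; the reference index is 894, meeting the 807 threshold. But applying paragraph (e): (e) operates — a current Tier E Exemption Letter is held. So (a) is unavailable.
Exception (b): average daily discharge volume is 330 litres, under the 420 litres limit; discharge is routed to a licensed treatment works; a current Tier A Waiver is held — every condition holds. But applying paragraph (f): (f) applies — a current Tier 4 Exemption Letter is held. Exception (b) does not apply.
Exception (c) is satisfied on its face — a current Annual Notice is held; the wastewater is Schedule-A-only; a current Category 4 Certificate is held. But: (g) operates — the brewery is within 200 m of a designated waterway. (h), which would lift (g), is not engaged — the baseline figure is 535, short of 635. (c) is therefore removed.
Exception (d) is satisfied on its face — the facility operates on a batch process; the facility's floor area is 2,800 m², less than the 2,850 m² limit; discharge occurs on no more than two days per week. However, paragraphs (i)–(o) must be considered: (i) operates against (d): the registered capacity is 2,620 units, less than the 2,790 units limit. (j) would limit (i) — a current Schedule B Notice is held — but (k) sets (j) aside: (k) is engaged — the reportable unit count is 119, meeting the 94 threshold. (l) is inapplicable (the coverage ratio is 50%, short of 51%), so (k) stands. (d) is therefore removed.
No exception applies. The general rule governs.

Yes — Esme's brewery must register with the Waste Registry.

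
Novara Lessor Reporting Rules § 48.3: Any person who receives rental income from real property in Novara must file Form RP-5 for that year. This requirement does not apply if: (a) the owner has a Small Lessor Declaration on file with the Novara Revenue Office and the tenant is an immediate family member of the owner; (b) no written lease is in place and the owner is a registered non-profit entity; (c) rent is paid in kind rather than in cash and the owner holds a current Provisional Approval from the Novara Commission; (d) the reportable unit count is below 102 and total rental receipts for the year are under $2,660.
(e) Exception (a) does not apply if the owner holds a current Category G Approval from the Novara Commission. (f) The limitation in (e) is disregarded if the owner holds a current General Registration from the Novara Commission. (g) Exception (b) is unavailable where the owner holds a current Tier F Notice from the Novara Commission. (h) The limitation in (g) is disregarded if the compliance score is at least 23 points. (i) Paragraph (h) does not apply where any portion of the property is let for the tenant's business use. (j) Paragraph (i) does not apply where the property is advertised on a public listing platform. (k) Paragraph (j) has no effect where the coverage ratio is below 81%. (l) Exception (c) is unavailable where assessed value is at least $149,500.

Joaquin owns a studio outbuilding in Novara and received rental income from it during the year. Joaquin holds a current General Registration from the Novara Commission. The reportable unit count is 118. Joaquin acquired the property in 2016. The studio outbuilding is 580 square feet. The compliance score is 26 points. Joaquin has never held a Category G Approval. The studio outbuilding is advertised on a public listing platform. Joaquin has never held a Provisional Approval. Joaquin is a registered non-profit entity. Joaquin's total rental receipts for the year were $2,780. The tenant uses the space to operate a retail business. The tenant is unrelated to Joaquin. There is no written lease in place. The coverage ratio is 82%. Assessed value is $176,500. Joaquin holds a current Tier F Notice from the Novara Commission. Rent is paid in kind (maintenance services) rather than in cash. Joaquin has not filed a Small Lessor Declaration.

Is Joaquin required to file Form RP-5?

Exception (a) fails — no Small Lessor Declaration is on file.
Exception (b) is satisfied on its face — there is no written lease; Joaquin is a registered non-profit. Under paragraphs (g)–(k): (g) would limit (b) — a current Tier F Notice is held — but (h) sets (g) aside: (h) is engaged — the compliance score is 26 points, meeting the 23 points threshold. (i) is engaged (the space is let for business use), but is displaced by (j): (j) is engaged — the property is publicly advertised. (k), which would lift (j), is not engaged — the coverage ratio is 82%, not below 81%. Exception (b) stands.
Exception (c) fails — there is no Provisional Approval in force.
Exception (d) fails — the reportable unit count is 118, not below 102.

No — exception (b) applies; Joaquin is not required to file Form RP-5.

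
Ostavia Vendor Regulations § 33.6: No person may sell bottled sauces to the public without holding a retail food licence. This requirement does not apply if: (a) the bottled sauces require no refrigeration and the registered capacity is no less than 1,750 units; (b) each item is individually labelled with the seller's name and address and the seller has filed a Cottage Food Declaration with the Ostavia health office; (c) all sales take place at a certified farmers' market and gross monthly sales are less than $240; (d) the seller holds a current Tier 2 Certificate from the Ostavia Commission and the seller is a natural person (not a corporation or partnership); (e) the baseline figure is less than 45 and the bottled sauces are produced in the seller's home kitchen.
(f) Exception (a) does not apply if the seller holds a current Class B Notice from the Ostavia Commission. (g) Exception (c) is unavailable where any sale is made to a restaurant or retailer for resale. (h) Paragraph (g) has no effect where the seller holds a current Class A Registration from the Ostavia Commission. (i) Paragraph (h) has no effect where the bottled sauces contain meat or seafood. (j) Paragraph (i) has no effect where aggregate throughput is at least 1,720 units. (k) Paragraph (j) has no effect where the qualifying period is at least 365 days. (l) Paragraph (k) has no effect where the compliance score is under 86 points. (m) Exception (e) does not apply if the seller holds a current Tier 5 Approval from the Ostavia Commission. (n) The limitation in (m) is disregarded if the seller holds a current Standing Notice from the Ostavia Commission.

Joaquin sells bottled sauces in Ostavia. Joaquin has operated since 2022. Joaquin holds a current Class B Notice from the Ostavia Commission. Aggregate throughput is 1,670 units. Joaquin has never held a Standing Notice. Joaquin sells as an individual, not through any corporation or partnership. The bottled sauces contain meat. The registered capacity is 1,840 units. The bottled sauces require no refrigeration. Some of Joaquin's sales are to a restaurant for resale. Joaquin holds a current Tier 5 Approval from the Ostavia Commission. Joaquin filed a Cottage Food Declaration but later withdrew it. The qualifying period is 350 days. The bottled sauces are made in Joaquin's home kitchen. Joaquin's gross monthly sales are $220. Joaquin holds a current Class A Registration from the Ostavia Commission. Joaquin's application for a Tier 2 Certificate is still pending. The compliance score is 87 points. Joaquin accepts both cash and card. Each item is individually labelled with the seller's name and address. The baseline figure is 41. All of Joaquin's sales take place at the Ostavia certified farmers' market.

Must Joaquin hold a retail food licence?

Exception (a): the bottled sauces are shelf-stable; the registered capacity is 1,840 units, meeting the 1,750 units threshold — every condition holds. Turning to paragraph (f): (f) operates — a current Class B Notice is held. Exception (a) does not apply.
Exception (b) does not apply: the Cottage Food Declaration was withdrawn.
Exception (c) is satisfied on its face — all sales are at a certified farmers' market; gross monthly sales are $220, less than the $240 limit. However, paragraphs (g)–(l) must be considered: (g) operates against (c): some sales are to a restaurant for resale. (h) would limit (g) — a current Class A Registration is held — but (i) sets (h) aside: (i) applies — the bottled sauces contain meat. (j) does not operate here (aggregate throughput is 1,670 units, short of 1,720 units), so (i) stands. Exception (c) does not apply.
Exception (d) requires that the seller holds a current Tier 2 Certificate from the Ostavia Commission; but no current Tier 2 Certificate is held, so (d) is unavailable.
All of (e)'s requirements are met (the baseline figure is 41, less than the 45 limit; the bottled sauces are home-kitchen produced). However, paragraphs (m)–(n) must be considered: (m) is engaged — a current Tier 5 Approval is held. (n) does not operate here (no current Standing Notice is held), so (m) stands. So (e) is unavailable.
No exception displaces § 33.6.

Yes — Joaquin must hold a retail food licence.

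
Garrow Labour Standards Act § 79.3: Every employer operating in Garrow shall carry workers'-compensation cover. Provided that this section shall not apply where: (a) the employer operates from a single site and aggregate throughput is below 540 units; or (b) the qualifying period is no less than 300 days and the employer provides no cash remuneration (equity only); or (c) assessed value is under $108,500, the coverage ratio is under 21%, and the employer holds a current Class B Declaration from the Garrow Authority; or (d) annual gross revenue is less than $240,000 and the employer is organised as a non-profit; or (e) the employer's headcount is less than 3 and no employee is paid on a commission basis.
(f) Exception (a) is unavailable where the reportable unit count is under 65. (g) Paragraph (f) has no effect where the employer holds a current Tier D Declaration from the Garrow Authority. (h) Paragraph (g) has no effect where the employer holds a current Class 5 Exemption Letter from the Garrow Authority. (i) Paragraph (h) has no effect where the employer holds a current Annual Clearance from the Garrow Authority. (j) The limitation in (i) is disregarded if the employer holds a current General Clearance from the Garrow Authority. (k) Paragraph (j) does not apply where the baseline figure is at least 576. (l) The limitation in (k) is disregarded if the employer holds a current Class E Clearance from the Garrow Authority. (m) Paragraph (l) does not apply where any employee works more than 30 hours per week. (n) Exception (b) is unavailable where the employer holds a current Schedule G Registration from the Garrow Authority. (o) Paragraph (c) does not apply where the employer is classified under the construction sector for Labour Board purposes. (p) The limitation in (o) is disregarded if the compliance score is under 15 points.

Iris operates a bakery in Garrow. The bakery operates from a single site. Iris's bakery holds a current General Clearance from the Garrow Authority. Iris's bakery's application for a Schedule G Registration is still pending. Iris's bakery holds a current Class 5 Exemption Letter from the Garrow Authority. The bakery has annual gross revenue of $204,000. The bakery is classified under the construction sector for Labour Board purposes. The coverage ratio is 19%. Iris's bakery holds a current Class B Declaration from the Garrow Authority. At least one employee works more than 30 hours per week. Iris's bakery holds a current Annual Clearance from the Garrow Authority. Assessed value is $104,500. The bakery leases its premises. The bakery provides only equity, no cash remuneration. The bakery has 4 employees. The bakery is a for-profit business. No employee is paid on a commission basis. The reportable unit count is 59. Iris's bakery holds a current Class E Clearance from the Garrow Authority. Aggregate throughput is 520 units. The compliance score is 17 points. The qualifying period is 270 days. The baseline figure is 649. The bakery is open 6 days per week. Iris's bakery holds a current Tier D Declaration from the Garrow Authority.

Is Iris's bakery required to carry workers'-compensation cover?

Exception (a): the employer operates from a single site; aggregate throughput is 520 units, below the 540 units limit — every condition holds. Applying paragraphs (f)–(m): (f) would limit (a) — the reportable unit count is 59, under the 65 limit — but (g) sets (f) aside: (g) operates — a current Tier D Declaration is held. (h) is engaged (a current Class 5 Exemption Letter is held), but is displaced by (i): (i) operates — a current Annual Clearance is held. (j) operates (a current General Clearance is held), but is set aside by (k): (k) operates against (j): the baseline figure is 649, meeting the 576 threshold. (l) would limit (k) — a current Class E Clearance is held — but (m) sets (l) aside: (m) operates — at least one employee exceeds 30 hours/week. Exception (a) stands.
Exception (b) does not apply: the qualifying period is 270 days, short of 300 days.
All of (c)'s requirements are met (assessed value is $104,500, under the $108,500 limit; the coverage ratio is 19%, under the 21% limit; a current Class B Declaration is held). However, paragraphs (o)–(p) must be considered: (o) operates against (c): the bakery is classified under the construction sector. (p) is not triggered (the compliance score is 17 points, not under 15 points), so (o) stands. Exception (c) does not apply.
Exception (d) does not apply: the employer is for-profit.
Exception (e) requires that the employer's headcount is less than 3; but the employer's headcount is 4, not less than 3, so (e) is unavailable.

No — exception (a) applies; Iris's bakery is not required to carry workers'-compensation cover.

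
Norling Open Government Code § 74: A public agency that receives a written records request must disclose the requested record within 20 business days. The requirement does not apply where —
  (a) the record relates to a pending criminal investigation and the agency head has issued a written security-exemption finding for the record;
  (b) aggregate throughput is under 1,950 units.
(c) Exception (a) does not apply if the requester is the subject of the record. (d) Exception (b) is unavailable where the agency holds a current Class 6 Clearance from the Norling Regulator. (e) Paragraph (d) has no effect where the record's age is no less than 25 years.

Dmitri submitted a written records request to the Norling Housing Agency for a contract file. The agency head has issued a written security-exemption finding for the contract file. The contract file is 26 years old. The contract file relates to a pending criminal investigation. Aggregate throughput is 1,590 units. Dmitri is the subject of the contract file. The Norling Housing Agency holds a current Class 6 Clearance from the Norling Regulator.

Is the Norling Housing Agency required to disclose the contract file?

Exception (a): the contract file relates to a pending investigation; a written security-exemption finding has been issued — every condition holds. But applying paragraph (c): (c) operates — Dmitri is the subject of the contract file. So (a) is unavailable.
Exception (b)'s conditions are all satisfied: aggregate throughput is 1,590 units, under the 1,950 units limit. Considering the limiting provisions: (d) operates (a current Class 6 Clearance is held), but is set aside by (e): (e) operates against (d): the record's age is 26 years, meeting the 25 years threshold. (b) remains available.

No — exception (b) applies; the Norling Housing Agency is not required to disclose the contract file.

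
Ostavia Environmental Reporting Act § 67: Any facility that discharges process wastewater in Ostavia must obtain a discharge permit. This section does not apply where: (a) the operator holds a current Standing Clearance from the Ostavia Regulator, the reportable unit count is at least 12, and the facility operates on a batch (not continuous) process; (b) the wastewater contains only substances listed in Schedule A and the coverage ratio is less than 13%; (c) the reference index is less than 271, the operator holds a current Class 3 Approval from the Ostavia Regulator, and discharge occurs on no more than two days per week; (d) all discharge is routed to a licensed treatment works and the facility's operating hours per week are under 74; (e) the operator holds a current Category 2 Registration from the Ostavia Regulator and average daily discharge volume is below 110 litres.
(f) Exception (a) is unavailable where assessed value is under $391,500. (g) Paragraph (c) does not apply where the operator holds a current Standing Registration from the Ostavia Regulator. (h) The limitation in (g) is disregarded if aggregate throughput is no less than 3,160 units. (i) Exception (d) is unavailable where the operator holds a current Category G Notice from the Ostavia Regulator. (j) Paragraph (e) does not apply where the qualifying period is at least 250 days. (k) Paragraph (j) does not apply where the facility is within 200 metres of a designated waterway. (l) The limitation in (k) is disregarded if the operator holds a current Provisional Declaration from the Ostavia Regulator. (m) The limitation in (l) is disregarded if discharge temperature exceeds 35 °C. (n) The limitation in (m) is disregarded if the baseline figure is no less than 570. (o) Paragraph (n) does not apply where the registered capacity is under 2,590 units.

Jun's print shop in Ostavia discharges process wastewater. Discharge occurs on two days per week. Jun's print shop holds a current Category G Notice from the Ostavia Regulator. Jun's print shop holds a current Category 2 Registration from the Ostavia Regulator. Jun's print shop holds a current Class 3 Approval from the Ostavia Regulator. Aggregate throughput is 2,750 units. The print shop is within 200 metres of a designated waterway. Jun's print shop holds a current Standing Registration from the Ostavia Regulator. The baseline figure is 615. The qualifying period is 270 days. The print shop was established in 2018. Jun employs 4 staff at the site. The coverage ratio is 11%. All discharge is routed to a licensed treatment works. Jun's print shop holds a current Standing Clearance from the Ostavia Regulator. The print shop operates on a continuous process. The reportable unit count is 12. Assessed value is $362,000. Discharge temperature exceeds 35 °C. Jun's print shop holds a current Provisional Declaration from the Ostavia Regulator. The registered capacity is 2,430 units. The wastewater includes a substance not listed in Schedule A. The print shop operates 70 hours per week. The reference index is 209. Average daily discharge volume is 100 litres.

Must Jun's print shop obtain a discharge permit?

Exception (a) does not apply: the facility operates on a continuous process.
Exception (b) does not apply: the wastewater includes a non-Schedule-A substance.
Exception (c)'s conditions are all satisfied: the reference index is 209, less than the 271 limit; a current Class 3 Approval is held; discharge occurs on no more than two days per week. But: (g) operates against (c): a current Standing Registration is held. (h) is inapplicable (aggregate throughput is 2,750 units, short of 3,160 units), so (g) stands. (c) is therefore removed.
Exception (d): discharge is routed to a licensed treatment works; the facility's operating hours per week are 70, under the 74 limit — every condition holds. However, paragraph (i) must be considered: (i) operates against (d): a current Category G Notice is held. So (d) is unavailable.
Exception (e)'s conditions are all satisfied: a current Category 2 Registration is held; average daily discharge volume is 100 litres, below the 110 litres limit. Under paragraphs (j)–(o): (j) would limit (e) — the qualifying period is 270 days, meeting the 250 days threshold — but (k) sets (j) aside: (k) is engaged — the print shop is within 200 m of a designated waterway. (l) is engaged (a current Provisional Declaration is held), but is set aside by (m): (m) is engaged — discharge temperature exceeds 35 °C. (n) would limit (m) — the baseline figure is 615, meeting the 570 threshold — but (o) sets (n) aside: (o) operates against (n): the registered capacity is 2,430 units, under the 2,590 units limit. So (e) applies.

No — exception (e) applies; Jun's print shop is not required to obtain a discharge permit.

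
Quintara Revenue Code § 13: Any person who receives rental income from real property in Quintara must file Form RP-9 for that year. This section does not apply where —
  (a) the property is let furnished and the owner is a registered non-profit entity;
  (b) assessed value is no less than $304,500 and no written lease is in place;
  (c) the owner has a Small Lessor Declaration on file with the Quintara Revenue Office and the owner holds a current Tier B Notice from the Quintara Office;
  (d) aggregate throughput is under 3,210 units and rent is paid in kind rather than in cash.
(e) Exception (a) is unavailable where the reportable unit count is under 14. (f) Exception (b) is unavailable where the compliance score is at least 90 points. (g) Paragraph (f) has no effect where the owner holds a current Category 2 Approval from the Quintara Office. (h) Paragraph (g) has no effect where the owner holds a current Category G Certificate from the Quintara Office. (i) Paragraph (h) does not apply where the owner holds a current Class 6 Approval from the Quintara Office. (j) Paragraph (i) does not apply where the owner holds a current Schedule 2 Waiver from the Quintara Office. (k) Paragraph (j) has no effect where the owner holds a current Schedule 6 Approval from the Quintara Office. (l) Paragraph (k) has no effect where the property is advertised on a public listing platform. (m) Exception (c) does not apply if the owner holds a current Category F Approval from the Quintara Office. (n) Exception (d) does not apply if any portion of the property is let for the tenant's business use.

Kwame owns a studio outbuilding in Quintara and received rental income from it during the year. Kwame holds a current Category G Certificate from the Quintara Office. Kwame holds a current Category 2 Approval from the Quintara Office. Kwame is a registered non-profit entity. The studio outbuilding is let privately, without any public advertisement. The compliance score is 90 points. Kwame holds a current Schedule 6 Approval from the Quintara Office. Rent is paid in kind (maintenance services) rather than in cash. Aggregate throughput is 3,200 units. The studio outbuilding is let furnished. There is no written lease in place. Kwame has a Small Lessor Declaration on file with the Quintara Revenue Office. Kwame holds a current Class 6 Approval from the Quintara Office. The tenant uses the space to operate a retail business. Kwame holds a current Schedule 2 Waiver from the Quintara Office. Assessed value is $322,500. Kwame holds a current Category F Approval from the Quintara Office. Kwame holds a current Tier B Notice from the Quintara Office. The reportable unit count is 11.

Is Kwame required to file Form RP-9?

Exception (a)'s conditions are all satisfied: the property is let furnished; Kwame is a registered non-profit. But: (e) applies — the reportable unit count is 11, under the 14 limit. So (a) is unavailable.
Exception (b)'s conditions are all satisfied: assessed value is $322,500, meeting the $304,500 threshold; there is no written lease. Under paragraphs (f)–(l): (f) would limit (b) — the compliance score is 90 points, meeting the 90 points threshold — but (g) sets (f) aside: (g) operates against (f): a current Category 2 Approval is held. (h) applies (a current Category G Certificate is held), but is displaced by (i): (i) operates against (h): a current Class 6 Approval is held. (j) is triggered (a current Schedule 2 Waiver is held), but is set aside by (k): (k) is triggered — a current Schedule 6 Approval is held. (l), which would lift (k), is not triggered — the property is let privately without advertisement. Exception (b) stands.
All of (c)'s requirements are met (a Small Lessor Declaration is on file; a current Tier B Notice is held). But applying paragraph (m): (m) operates against (c): a current Category F Approval is held. So (c) is unavailable.
All of (d)'s requirements are met (aggregate throughput is 3,200 units, under the 3,210 units limit; rent is paid in kind). Turning to paragraph (n): (n) operates against (d): the space is let for business use. So (d) is unavailable.

No — exception (b) applies; Kwame is not required to file Form RP-9.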